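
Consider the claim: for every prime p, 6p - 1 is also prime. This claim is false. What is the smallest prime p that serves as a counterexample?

p = 11

For p = 2, 3, 5, 7 the conclusion holds.
p = 11: 6p - 1 = 65 = 5 × 13, not prime.
Thus p = 11 disproves the claim, and no smaller p works.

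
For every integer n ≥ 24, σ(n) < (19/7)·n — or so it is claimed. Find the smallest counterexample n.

n = 60

For n = 24, 25, 26, 27, …, 57, 58, 59 the conclusion holds.
n = 60: σ(60) = 168; 168 ≥ 1140/7.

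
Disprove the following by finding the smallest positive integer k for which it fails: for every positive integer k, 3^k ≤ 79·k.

k = 6

We need the least positive integer k for which 3^k > 79·k.
For k = 1, 2, 3, 4, 5 the conclusion holds.
k = 6: 3^k = 729 and 79·k = 474, so 729 > 474.
Hence k = 6 is a counterexample.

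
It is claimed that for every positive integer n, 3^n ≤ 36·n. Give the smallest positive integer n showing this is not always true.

Check each positive integer n in order until 3^n > 36·n.
n = 1: 3^n = 3 and 36·n = 36, so 3 ≤ 36.
n = 2: 3^n = 9 and 36·n = 72, so 9 ≤ 72.
n = 3: 3^n = 27 and 36·n = 108, so 27 ≤ 108.
n = 4: 3^n = 81 and 36·n = 144, so 81 ≤ 144.
n = 5: 3^n = 243 and 36·n = 180, so 243 > 180.

n = 5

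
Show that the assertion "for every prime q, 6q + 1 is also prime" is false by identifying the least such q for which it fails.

q = 2: 6q + 1 = 13, prime.
q = 3: 6q + 1 = 19, prime.
q = 5: 6q + 1 = 31, prime.
q = 7: 6q + 1 = 43, prime.
q = 11: 6q + 1 = 67, prime.
q = 13: 6q + 1 = 79, prime.
q = 17: 6q + 1 = 103, prime.
q = 19: 6q + 1 = 115 = 5 × 23, not prime.

q = 19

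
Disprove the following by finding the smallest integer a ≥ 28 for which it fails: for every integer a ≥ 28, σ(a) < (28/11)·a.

a = 48

The first 20 eligible values, up to a = 47, all satisfy the conclusion.
a = 48: σ(48) = 124; 124 ≥ 1344/11.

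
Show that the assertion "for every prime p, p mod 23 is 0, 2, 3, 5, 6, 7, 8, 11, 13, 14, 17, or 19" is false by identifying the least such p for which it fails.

Check each prime p in order until the claim fails.
The first 12 eligible values, up to p = 37, all satisfy the conclusion.
p = 41: 41 mod 23 = 18 — not in {0, 2, 3, 5, 6, 7, 8, 11, 13, 14, 17, 19}.
Thus p = 41 disproves the claim, and no smaller p works.

p = 41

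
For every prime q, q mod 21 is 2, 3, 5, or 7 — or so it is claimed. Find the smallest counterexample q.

We need the least prime q for which the claim fails.
The first 4 eligible values, up to q = 7, all satisfy the conclusion.
q = 11: 11 mod 21 = 11 — not in {2, 3, 5, 7}.
Thus q = 11 disproves the claim, and no smaller q works.

q = 11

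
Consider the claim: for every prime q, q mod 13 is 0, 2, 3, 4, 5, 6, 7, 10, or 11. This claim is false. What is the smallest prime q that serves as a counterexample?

Check each prime q in order until the claim fails.
For q = 2, 3, 5, 7, …, 37, 41, 43 the conclusion holds.
q = 47: 47 mod 13 = 8 — not in {0, 2, 3, 4, 5, 6, 7, 10, 11}.
So q = 47 is the smallest counterexample.

q = 47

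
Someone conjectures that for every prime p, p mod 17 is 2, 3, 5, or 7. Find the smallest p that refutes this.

p = 11

Check each prime p in order until the claim fails.
The first 4 eligible values, up to p = 7, all satisfy the conclusion.
p = 11: 11 mod 17 = 11 — not in {2, 3, 5, 7}.
Thus p = 11 disproves the claim, and no smaller p works.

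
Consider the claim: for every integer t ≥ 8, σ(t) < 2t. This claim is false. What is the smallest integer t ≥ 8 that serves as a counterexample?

For t = 8, 9, 10, 11 the conclusion holds.
t = 12: σ(12) = 28; 28 ≥ 24.
So t = 12 is the smallest counterexample.

t = 12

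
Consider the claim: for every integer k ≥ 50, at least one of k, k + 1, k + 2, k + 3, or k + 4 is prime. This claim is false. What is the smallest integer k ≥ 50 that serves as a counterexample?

k = 54

The first 4 eligible values, up to k = 53, all satisfy the conclusion.
k = 54: 54 = 2 × 27; 55 = 5 × 11; 56 = 2 × 28; 57 = 3 × 19; 58 = 2 × 29 — all composite.
So k = 54 is the smallest counterexample.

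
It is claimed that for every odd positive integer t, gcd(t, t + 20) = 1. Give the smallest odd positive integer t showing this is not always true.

A counterexample is any odd positive integer t such that gcd(t, t + 20) > 1; we check each in order.
t = 1: gcd(1, 21) = 1.
t = 3: gcd(3, 23) = 1.
t = 5: gcd(5, 25) = 5.

t = 5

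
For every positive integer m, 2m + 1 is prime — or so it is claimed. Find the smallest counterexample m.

For m = 1, 2, 3 the conclusion holds.
m = 4: 2m + 1 = 9 = 3 × 3, composite.
Thus m = 4 disproves the claim, and no smaller m works.

m = 4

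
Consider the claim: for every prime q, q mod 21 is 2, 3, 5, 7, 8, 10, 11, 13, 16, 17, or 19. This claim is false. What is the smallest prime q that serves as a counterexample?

A counterexample is any prime q such that the claim fails; we check each in order.
For q = 2, 3, 5, 7, …, 29, 31, 37 the conclusion holds.
q = 41: 41 mod 21 = 20 — not in {2, 3, 5, 7, 8, 10, 11, 13, 16, 17, 19}.
Hence q = 41 is a counterexample.

q = 41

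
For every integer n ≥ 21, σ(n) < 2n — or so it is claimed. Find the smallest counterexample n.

Check each integer n ≥ 21 in order until the claim fails.
n = 21: σ(21) = 32; 32 < 42.
n = 22: σ(22) = 36; 36 < 44.
n = 23: σ(23) = 24; 24 < 46.
n = 24: σ(24) = 60; 60 ≥ 48.
So n = 24 is the smallest counterexample.

n = 24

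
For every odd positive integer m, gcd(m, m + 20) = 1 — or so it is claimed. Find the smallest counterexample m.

m = 5

We need the least odd positive integer m for which gcd(m, m + 20) > 1.
For m = 1, 3 the conclusion holds.
m = 5: gcd(5, 25) = 5.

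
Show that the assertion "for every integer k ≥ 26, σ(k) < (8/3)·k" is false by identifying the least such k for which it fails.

k = 60

The first 34 eligible values, up to k = 59, all satisfy the conclusion.
k = 60: σ(60) = 168; 168 ≥ 160.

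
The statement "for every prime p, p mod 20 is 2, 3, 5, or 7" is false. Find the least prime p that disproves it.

Check each prime p in order until the claim fails.
p = 2: 2 mod 20 = 2.
p = 3: 3 mod 20 = 3.
p = 5: 5 mod 20 = 5.
p = 7: 7 mod 20 = 7.
p = 11: 11 mod 20 = 11 — not in {2, 3, 5, 7}.
Thus p = 11 disproves the claim, and no smaller p works.

p = 11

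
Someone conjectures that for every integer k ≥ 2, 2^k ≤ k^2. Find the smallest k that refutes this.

k = 5

Check each integer k ≥ 2 in order until 2^k > k^2.
k = 2: 2^k = 4 and k^2 = 4, so 4 ≤ 4.
k = 3: 2^k = 8 and k^2 = 9, so 8 ≤ 9.
k = 4: 2^k = 16 and k^2 = 16, so 16 ≤ 16.
k = 5: 2^k = 32 and k^2 = 25, so 32 > 25.
Thus k = 5 disproves the claim, and no smaller k works.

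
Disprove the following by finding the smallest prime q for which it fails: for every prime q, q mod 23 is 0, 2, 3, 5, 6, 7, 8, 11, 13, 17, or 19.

Check each prime q in order until the claim fails.
For q = 2, 3, 5, 7, …, 23, 29, 31 the conclusion holds.
q = 37: 37 mod 23 = 14 — not in {0, 2, 3, 5, 6, 7, 8, 11, 13, 17, 19}.
Hence q = 37 is a counterexample.

q = 37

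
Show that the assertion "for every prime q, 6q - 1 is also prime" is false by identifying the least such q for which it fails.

q = 11

We need the least prime q for which 6q - 1 is not prime.
The first 4 eligible values, up to q = 7, all satisfy the conclusion.
q = 11: 6q - 1 = 65 = 5 × 13, not prime.
Hence q = 11 is a counterexample.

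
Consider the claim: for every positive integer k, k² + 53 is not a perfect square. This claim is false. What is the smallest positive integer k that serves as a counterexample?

k = 26

For k = 1, 2, 3, 4, …, 23, 24, 25 the conclusion holds.
k = 26: 26² + 53 = 729 = 27², a perfect square.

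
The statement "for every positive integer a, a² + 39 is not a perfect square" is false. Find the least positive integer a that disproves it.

a = 1: 1² + 39 = 40, not a perfect square.
a = 2: 2² + 39 = 43, not a perfect square.
a = 3: 3² + 39 = 48, not a perfect square.
a = 4: 4² + 39 = 55, not a perfect square.
a = 5: 5² + 39 = 64 = 8², a perfect square.

a = 5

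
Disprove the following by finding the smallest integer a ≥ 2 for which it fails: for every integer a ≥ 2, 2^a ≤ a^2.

Check each integer a ≥ 2 in order until 2^a > a^2.
For a = 2, 3, 4 the conclusion holds.
a = 5: 2^a = 32 and a^2 = 25, so 32 > 25.

a = 5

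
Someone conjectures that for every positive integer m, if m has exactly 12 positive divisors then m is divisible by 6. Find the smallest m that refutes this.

A counterexample is any positive integer m such that m has exactly 12 positive divisors but m is not divisible by 6; we check each in order.
For m = 60, 72, 84, 90, 96, 108, 126, 132 the conclusion holds.
m = 140: τ(140) = 12; 140 mod 6 = 2.

m = 140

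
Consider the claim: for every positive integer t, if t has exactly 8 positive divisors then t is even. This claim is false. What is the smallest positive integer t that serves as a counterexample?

Check each positive integer t in order until t has exactly 8 positive divisors but t is odd.
The first 12 eligible values, up to t = 104, all satisfy the conclusion.
t = 105: divisors of 105: 1, 3, 5, 7, 15, 21, 35, 105; 105 is odd.

t = 105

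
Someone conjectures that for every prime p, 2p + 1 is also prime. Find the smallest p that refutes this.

p = 2: 2p + 1 = 5, prime.
p = 3: 2p + 1 = 7, prime.
p = 5: 2p + 1 = 11, prime.
p = 7: 2p + 1 = 15 = 3 × 5, not prime.
Thus p = 7 disproves the claim, and no smaller p works.

p = 7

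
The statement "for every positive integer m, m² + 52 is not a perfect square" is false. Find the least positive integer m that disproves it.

The first 11 eligible values, up to m = 11, all satisfy the conclusion.
m = 12: 12² + 52 = 196 = 14², a perfect square.

m = 12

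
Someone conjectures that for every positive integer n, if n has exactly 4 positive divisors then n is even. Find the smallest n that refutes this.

n = 15

For n = 6, 8, 10, 14 the conclusion holds.
n = 15: divisors of 15: 1, 3, 5, 15; 15 is odd.
So n = 15 is the smallest counterexample.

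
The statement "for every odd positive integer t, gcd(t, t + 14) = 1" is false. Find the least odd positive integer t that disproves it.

t = 7

Check each odd positive integer t in order until gcd(t, t + 14) > 1.
t = 1: gcd(1, 15) = 1.
t = 3: gcd(3, 17) = 1.
t = 5: gcd(5, 19) = 1.
t = 7: gcd(7, 21) = 7.
Thus t = 7 disproves the claim, and no smaller t works.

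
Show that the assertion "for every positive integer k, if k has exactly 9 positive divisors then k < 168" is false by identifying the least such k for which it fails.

A counterexample is any positive integer k such that k has exactly 9 positive divisors but the claim fails; we check each in order.
For k = 36, 100 the conclusion holds.
k = 196: τ(196) = 9; 196 ≥ 168.
Hence k = 196 is a counterexample.

k = 196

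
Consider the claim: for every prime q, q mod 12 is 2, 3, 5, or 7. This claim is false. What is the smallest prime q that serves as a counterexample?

Check each prime q in order until the claim fails.
For q = 2, 3, 5, 7 the conclusion holds.
q = 11: 11 mod 12 = 11 — not in {2, 3, 5, 7}.
Thus q = 11 disproves the claim, and no smaller q works.

q = 11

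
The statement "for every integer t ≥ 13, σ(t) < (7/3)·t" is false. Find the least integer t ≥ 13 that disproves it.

t = 24

Check each integer t ≥ 13 in order until the claim fails.
The first 11 eligible values, up to t = 23, all satisfy the conclusion.
t = 24: σ(24) = 60; 60 ≥ 56.
Thus t = 24 disproves the claim, and no smaller t works.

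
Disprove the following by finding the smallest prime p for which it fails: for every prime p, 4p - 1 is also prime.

A counterexample is any prime p such that 4p - 1 is not prime; we check each in order.
For p = 2, 3, 5 the conclusion holds.
p = 7: 4p - 1 = 27 = 3 × 9, not prime.

p = 7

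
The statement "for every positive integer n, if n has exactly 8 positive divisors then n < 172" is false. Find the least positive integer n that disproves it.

For n = 24, 30, 40, 42, …, 154, 165, 170 the conclusion holds.
n = 174: τ(174) = 8; 174 ≥ 172.
So n = 174 is the smallest counterexample.

n = 174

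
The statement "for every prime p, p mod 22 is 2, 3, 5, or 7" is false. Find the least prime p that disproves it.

A counterexample is any prime p such that the claim fails; we check each in order.
For p = 2, 3, 5, 7 the conclusion holds.
p = 11: 11 mod 22 = 11 — not in {2, 3, 5, 7}.

p = 11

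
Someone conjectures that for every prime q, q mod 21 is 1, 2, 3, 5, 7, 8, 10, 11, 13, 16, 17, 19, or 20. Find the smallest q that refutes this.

We need the least prime q for which the claim fails.
For q = 2, 3, 5, 7, …, 53, 59, 61 the conclusion holds.
q = 67: 67 mod 21 = 4 — not in {1, 2, 3, 5, 7, 8, 10, 11, 13, 16, 17, 19, 20}.
Hence q = 67 is a counterexample.

q = 67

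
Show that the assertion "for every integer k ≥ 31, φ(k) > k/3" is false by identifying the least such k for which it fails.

We need the least integer k ≥ 31 for which the claim fails.
k = 31: φ(31) = 30 and 31/3 = 31/3, so φ(31) > 31/3.
k = 32: φ(32) = 16 and 32/3 = 32/3, so φ(32) > 32/3.
k = 33: φ(33) = 20 and 33/3 = 11, so φ(33) > 33/3.
k = 34: φ(34) = 16 and 34/3 = 34/3, so φ(34) > 34/3.
k = 35: φ(35) = 24 and 35/3 = 35/3, so φ(35) > 35/3.
k = 36: φ(36) = 12 and 36/3 = 12, so φ(36) ≤ 36/3.
Thus k = 36 disproves the claim, and no smaller k works.

k = 36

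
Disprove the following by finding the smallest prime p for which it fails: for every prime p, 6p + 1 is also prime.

We need the least prime p for which 6p + 1 is not prime.
The first 7 eligible values, up to p = 17, all satisfy the conclusion.
p = 19: 6p + 1 = 115 = 5 × 23, not prime.

p = 19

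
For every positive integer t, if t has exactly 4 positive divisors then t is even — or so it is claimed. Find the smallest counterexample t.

t = 6: divisors of 6: 1, 2, 3, 6; 6 is even.
t = 8: divisors of 8: 1, 2, 4, 8; 8 is even.
t = 10: divisors of 10: 1, 2, 5, 10; 10 is even.
t = 14: divisors of 14: 1, 2, 7, 14; 14 is even.
t = 15: divisors of 15: 1, 3, 5, 15; 15 is odd.

t = 15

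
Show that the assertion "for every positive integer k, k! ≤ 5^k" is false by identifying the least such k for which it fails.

For k = 1, 2, 3, 4, …, 9, 10, 11 the conclusion holds.
k = 12: k! = 479001600 and 5^k = 244140625, so 479001600 > 244140625.

k = 12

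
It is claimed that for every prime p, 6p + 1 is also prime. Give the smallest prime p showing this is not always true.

Check each prime p in order until 6p + 1 is not prime.
p = 2: 6p + 1 = 13, prime.
p = 3: 6p + 1 = 19, prime.
p = 5: 6p + 1 = 31, prime.
p = 7: 6p + 1 = 43, prime.
p = 11: 6p + 1 = 67, prime.
p = 13: 6p + 1 = 79, prime.
p = 17: 6p + 1 = 103, prime.
p = 19: 6p + 1 = 115 = 5 × 23, not prime.
So p = 19 is the smallest counterexample.

p = 19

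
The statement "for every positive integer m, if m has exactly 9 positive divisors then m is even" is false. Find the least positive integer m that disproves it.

We need the least positive integer m for which m has exactly 9 positive divisors but m is odd.
For m = 36, 100, 196 the conclusion holds.
m = 225: divisors of 225: 9 divisors; 225 is odd.

m = 225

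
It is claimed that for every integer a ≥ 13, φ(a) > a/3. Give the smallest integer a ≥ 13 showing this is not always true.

a = 18

A counterexample is any integer a ≥ 13 such that the claim fails; we check each in order.
The first 5 eligible values, up to a = 17, all satisfy the conclusion.
a = 18: φ(18) = 6 and 18/3 = 6, so φ(18) ≤ 18/3.
So a = 18 is the smallest counterexample.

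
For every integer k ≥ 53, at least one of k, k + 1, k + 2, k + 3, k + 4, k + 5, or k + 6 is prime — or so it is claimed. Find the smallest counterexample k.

k = 90

We need the least integer k ≥ 53 for which k, k + 1, k + 2, k + 3, k + 4, k + 5, k + 6 are all composite.
The first 37 eligible values, up to k = 89, all satisfy the conclusion.
k = 90: 90 = 2 × 45; 91 = 7 × 13; 92 = 2 × 46; 93 = 3 × 31; 94 = 2 × 47; 95 = 5 × 19; 96 = 2 × 48 — all composite.
So k = 90 is the smallest counterexample.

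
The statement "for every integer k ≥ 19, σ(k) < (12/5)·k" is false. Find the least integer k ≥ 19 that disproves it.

The first 5 eligible values, up to k = 23, all satisfy the conclusion.
k = 24: σ(24) = 60; 60 ≥ 288/5.

k = 24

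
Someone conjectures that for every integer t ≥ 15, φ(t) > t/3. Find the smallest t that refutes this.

t = 15: φ(15) = 8 and 15/3 = 5, so φ(15) > 15/3.
t = 16: φ(16) = 8 and 16/3 = 16/3, so φ(16) > 16/3.
t = 17: φ(17) = 16 and 17/3 = 17/3, so φ(17) > 17/3.
t = 18: φ(18) = 6 and 18/3 = 6, so φ(18) ≤ 18/3.
Hence t = 18 is a counterexample.

t = 18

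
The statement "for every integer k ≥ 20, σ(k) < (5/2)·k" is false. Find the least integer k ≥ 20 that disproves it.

We need the least integer k ≥ 20 for which the claim fails.
The first 4 eligible values, up to k = 23, all satisfy the conclusion.
k = 24: σ(24) = 60; 60 ≥ 60.

k = 24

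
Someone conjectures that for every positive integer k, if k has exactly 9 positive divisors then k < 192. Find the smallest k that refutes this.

A counterexample is any positive integer k such that k has exactly 9 positive divisors but the claim fails; we check each in order.
For k = 36, 100 the conclusion holds.
k = 196: τ(196) = 9; 196 ≥ 192.

k = 196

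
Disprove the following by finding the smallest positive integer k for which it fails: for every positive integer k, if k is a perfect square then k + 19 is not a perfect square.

k = 81

The first 8 eligible values, up to k = 64, all satisfy the conclusion.
k = 81: 81 = 9² and 81 + 19 = 100 = 10².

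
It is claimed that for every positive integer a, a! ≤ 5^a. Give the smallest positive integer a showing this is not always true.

A counterexample is any positive integer a such that a! > 5^a; we check each in order.
For a = 1, 2, 3, 4, …, 9, 10, 11 the conclusion holds.
a = 12: a! = 479001600 and 5^a = 244140625, so 479001600 > 244140625.
Thus a = 12 disproves the claim, and no smaller a works.

a = 12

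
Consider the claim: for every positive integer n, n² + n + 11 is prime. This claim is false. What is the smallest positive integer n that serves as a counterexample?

n = 10

A counterexample is any positive integer n such that n² + n + 11 is not prime; we check each in order.
For n = 1, 2, 3, 4, 5, 6, 7, 8, 9 the conclusion holds.
n = 10: n² + n + 11 = 121 = 11 × 11, composite.
So n = 10 is the smallest counterexample.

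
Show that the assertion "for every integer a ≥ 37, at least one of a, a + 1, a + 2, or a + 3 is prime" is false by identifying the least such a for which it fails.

For a = 37, 38, 39, 40, …, 45, 46, 47 the conclusion holds.
a = 48: 48 = 2 × 24; 49 = 7 × 7; 50 = 2 × 25; 51 = 3 × 17 — all composite.
So a = 48 is the smallest counterexample.

a = 48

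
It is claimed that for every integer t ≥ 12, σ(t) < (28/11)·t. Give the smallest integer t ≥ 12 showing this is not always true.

t = 48

Check each integer t ≥ 12 in order until the claim fails.
For t = 12, 13, 14, 15, …, 45, 46, 47 the conclusion holds.
t = 48: σ(48) = 124; 124 ≥ 1344/11.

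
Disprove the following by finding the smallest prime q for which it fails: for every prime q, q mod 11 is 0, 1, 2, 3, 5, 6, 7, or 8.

We need the least prime q for which the claim fails.
For q = 2, 3, 5, 7, 11, 13, 17, 19, 23, 29 the conclusion holds.
q = 31: 31 mod 11 = 9 — not in {0, 1, 2, 3, 5, 6, 7, 8}.
Thus q = 31 disproves the claim, and no smaller q works.

q = 31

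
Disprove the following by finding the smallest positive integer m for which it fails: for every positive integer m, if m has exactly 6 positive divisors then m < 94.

m = 98

A counterexample is any positive integer m such that m has exactly 6 positive divisors but the claim fails; we check each in order.
For m = 12, 18, 20, 28, …, 75, 76, 92 the conclusion holds.
m = 98: τ(98) = 6; 98 ≥ 94.
Thus m = 98 disproves the claim, and no smaller m works.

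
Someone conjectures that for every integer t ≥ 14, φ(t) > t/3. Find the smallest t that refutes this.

Check each integer t ≥ 14 in order until the claim fails.
The first 4 eligible values, up to t = 17, all satisfy the conclusion.
t = 18: φ(18) = 6 and 18/3 = 6, so φ(18) ≤ 18/3.

t = 18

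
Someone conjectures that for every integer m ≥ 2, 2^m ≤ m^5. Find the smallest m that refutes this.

For m = 2, 3, 4, 5, …, 20, 21, 22 the conclusion holds.
m = 23: 2^m = 8388608 and m^5 = 6436343, so 8388608 > 6436343.

m = 23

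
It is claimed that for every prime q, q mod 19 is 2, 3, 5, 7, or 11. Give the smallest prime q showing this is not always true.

q = 13

For q = 2, 3, 5, 7, 11 the conclusion holds.
q = 13: 13 mod 19 = 13 — not in {2, 3, 5, 7, 11}.
Hence q = 13 is a counterexample.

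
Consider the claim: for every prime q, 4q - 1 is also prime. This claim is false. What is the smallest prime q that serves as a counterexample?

q = 7

Check each prime q in order until 4q - 1 is not prime.
q = 2: 4q - 1 = 7, prime.
q = 3: 4q - 1 = 11, prime.
q = 5: 4q - 1 = 19, prime.
q = 7: 4q - 1 = 27 = 3 × 9, not prime.
Hence q = 7 is a counterexample.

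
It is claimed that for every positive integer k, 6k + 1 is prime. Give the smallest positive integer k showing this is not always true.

A counterexample is any positive integer k such that 6k + 1 is not prime; we check each in order.
For k = 1, 2, 3 the conclusion holds.
k = 4: 6k + 1 = 25 = 5 × 5, composite.
So k = 4 is the smallest counterexample.

k = 4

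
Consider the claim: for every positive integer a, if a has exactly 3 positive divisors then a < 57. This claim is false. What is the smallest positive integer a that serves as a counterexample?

a = 121

The first 4 eligible values, up to a = 49, all satisfy the conclusion.
a = 121: τ(121) = 3; 121 ≥ 57.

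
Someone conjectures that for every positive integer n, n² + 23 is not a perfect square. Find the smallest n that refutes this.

For n = 1, 2, 3, 4, 5, 6, 7, 8, 9, 10 the conclusion holds.
n = 11: 11² + 23 = 144 = 12², a perfect square.

n = 11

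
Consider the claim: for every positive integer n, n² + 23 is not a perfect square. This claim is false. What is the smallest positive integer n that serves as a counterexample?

For n = 1, 2, 3, 4, 5, 6, 7, 8, 9, 10 the conclusion holds.
n = 11: 11² + 23 = 144 = 12², a perfect square.
Thus n = 11 disproves the claim, and no smaller n works.

n = 11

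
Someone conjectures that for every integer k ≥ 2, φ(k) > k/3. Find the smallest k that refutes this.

k = 6

Check each integer k ≥ 2 in order until the claim fails.
The first 4 eligible values, up to k = 5, all satisfy the conclusion.
k = 6: φ(6) = 2 and 6/3 = 2, so φ(6) ≤ 6/3.
Hence k = 6 is a counterexample.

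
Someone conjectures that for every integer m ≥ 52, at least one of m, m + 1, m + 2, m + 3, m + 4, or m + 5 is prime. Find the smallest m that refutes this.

For m = 52, 53, 54, 55, …, 87, 88, 89 the conclusion holds.
m = 90: 90 = 2 × 45; 91 = 7 × 13; 92 = 2 × 46; 93 = 3 × 31; 94 = 2 × 47; 95 = 5 × 19 — all composite.
Hence m = 90 is a counterexample.

m = 90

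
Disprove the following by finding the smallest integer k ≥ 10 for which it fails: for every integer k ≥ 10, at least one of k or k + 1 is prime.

k = 14

k = 10: 11 is prime.
k = 11: 11 is prime.
k = 12: 13 is prime.
k = 13: 13 is prime.
k = 14: 14 = 2 × 7; 15 = 3 × 5 — both composite.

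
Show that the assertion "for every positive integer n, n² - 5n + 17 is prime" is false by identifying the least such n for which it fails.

For n = 1, 2, 3, 4, …, 10, 11, 12 the conclusion holds.
n = 13: n² - 5n + 17 = 121 = 11 × 11, composite.
Hence n = 13 is a counterexample.

n = 13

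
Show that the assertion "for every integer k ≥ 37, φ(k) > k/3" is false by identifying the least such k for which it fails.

k = 42

A counterexample is any integer k ≥ 37 such that the claim fails; we check each in order.
The first 5 eligible values, up to k = 41, all satisfy the conclusion.
k = 42: φ(42) = 12 and 42/3 = 14, so φ(42) ≤ 42/3.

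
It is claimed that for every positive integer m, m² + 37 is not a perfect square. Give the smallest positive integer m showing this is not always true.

m = 18

We need the least positive integer m for which m² + 37 is a perfect square.
For m = 1, 2, 3, 4, …, 15, 16, 17 the conclusion holds.
m = 18: 18² + 37 = 361 = 19², a perfect square.
Hence m = 18 is a counterexample.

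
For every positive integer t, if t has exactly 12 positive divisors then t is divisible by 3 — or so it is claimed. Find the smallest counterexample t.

t = 140

We need the least positive integer t for which t has exactly 12 positive divisors but t is not divisible by 3.
For t = 60, 72, 84, 90, 96, 108, 126, 132 the conclusion holds.
t = 140: τ(140) = 12; 140 mod 3 = 2.
Hence t = 140 is a counterexample.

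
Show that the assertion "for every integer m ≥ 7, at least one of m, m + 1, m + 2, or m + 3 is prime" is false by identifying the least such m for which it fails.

m = 24

A counterexample is any integer m ≥ 7 such that m, m + 1, m + 2, m + 3 are all composite; we check each in order.
The first 17 eligible values, up to m = 23, all satisfy the conclusion.
m = 24: 24 = 2 × 12; 25 = 5 × 5; 26 = 2 × 13; 27 = 3 × 9 — all composite.
Thus m = 24 disproves the claim, and no smaller m works.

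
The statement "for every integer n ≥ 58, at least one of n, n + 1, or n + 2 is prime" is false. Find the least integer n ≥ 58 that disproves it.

For n = 58, 59, 60, 61 the conclusion holds.
n = 62: 62 = 2 × 31; 63 = 3 × 21; 64 = 2 × 32 — all composite.
Thus n = 62 disproves the claim, and no smaller n works.

n = 62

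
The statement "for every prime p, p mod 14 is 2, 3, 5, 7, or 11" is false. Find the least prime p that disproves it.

p = 13

Check each prime p in order until the claim fails.
For p = 2, 3, 5, 7, 11 the conclusion holds.
p = 13: 13 mod 14 = 13 — not in {2, 3, 5, 7, 11}.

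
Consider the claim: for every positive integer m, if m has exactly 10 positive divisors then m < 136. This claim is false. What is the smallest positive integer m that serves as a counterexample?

m = 48: τ(48) = 10; 48 < 136.
m = 80: τ(80) = 10; 80 < 136.
m = 112: τ(112) = 10; 112 < 136.
m = 162: τ(162) = 10; 162 ≥ 136.
Hence m = 162 is a counterexample.

m = 162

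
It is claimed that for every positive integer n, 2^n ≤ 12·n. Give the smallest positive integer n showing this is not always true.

n = 7

For n = 1, 2, 3, 4, 5, 6 the conclusion holds.
n = 7: 2^n = 128 and 12·n = 84, so 128 > 84.
So n = 7 is the smallest counterexample.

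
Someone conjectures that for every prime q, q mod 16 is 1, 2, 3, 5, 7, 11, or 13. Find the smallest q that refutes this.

We need the least prime q for which the claim fails.
The first 10 eligible values, up to q = 29, all satisfy the conclusion.
q = 31: 31 mod 16 = 15 — not in {1, 2, 3, 5, 7, 11, 13}.
So q = 31 is the smallest counterexample.

q = 31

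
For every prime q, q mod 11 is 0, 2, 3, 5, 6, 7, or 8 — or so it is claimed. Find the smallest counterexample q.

Check each prime q in order until the claim fails.
The first 8 eligible values, up to q = 19, all satisfy the conclusion.
q = 23: 23 mod 11 = 1 — not in {0, 2, 3, 5, 6, 7, 8}.
So q = 23 is the smallest counterexample.

q = 23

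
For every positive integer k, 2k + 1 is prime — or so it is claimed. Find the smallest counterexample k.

k = 4

A counterexample is any positive integer k such that 2k + 1 is not prime; we check each in order.
For k = 1, 2, 3 the conclusion holds.
k = 4: 2k + 1 = 9 = 3 × 3, composite.
So k = 4 is the smallest counterexample.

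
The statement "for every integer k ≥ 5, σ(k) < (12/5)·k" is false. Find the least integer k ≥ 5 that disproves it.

k = 24

We need the least integer k ≥ 5 for which the claim fails.
For k = 5, 6, 7, 8, …, 21, 22, 23 the conclusion holds.
k = 24: σ(24) = 60; 60 ≥ 288/5.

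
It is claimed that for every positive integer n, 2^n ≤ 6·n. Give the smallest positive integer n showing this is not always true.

n = 5

We need the least positive integer n for which 2^n > 6·n.
n = 1: 2^n = 2 and 6·n = 6, so 2 ≤ 6.
n = 2: 2^n = 4 and 6·n = 12, so 4 ≤ 12.
n = 3: 2^n = 8 and 6·n = 18, so 8 ≤ 18.
n = 4: 2^n = 16 and 6·n = 24, so 16 ≤ 24.
n = 5: 2^n = 32 and 6·n = 30, so 32 > 30.
So n = 5 is the smallest counterexample.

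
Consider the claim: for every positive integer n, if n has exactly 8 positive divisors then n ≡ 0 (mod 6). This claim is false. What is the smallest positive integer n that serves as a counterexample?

Check each positive integer n in order until n has exactly 8 positive divisors but the claim fails.
For n = 24, 30 the conclusion holds.
n = 40: τ(40) = 8; 40 ≡ 4 (mod 6).

n = 40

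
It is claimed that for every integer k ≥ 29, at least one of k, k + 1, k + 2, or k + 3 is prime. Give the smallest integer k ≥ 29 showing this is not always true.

We need the least integer k ≥ 29 for which k, k + 1, k + 2, k + 3 are all composite.
k = 29: 29 is prime.
k = 30: 31 is prime.
k = 31: 31 is prime.
k = 32: 32 = 2 × 16; 33 = 3 × 11; 34 = 2 × 17; 35 = 5 × 7 — all composite.
Thus k = 32 disproves the claim, and no smaller k works.

k = 32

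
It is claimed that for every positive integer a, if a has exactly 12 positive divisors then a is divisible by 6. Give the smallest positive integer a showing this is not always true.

a = 140

We need the least positive integer a for which a has exactly 12 positive divisors but a is not divisible by 6.
a = 60: τ(60) = 12; 60 mod 6 = 0.
a = 72: τ(72) = 12; 72 mod 6 = 0.
a = 84: τ(84) = 12; 84 mod 6 = 0.
a = 90: τ(90) = 12; 90 mod 6 = 0.
a = 96: τ(96) = 12; 96 mod 6 = 0.
a = 108: τ(108) = 12; 108 mod 6 = 0.
a = 126: τ(126) = 12; 126 mod 6 = 0.
a = 132: τ(132) = 12; 132 mod 6 = 0.
a = 140: τ(140) = 12; 140 mod 6 = 2.
Thus a = 140 disproves the claim, and no smaller a works.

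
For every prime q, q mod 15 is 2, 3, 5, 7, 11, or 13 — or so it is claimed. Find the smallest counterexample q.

For q = 2, 3, 5, 7, 11, 13, 17 the conclusion holds.
q = 19: 19 mod 15 = 4 — not in {2, 3, 5, 7, 11, 13}.
Hence q = 19 is a counterexample.

q = 19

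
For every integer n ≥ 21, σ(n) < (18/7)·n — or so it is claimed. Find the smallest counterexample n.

For n = 21, 22, 23, 24, …, 45, 46, 47 the conclusion holds.
n = 48: σ(48) = 124; 124 ≥ 864/7.
Hence n = 48 is a counterexample.

n = 48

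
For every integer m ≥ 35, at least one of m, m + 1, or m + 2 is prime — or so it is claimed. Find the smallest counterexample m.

m = 38

We need the least integer m ≥ 35 for which m, m + 1, m + 2 are all composite.
m = 35: 37 is prime.
m = 36: 37 is prime.
m = 37: 37 is prime.
m = 38: 38 = 2 × 19; 39 = 3 × 13; 40 = 2 × 20 — all composite.
Thus m = 38 disproves the claim, and no smaller m works.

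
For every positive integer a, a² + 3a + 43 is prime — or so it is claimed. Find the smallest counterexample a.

For a = 1, 2, 3, 4, …, 36, 37, 38 the conclusion holds.
a = 39: a² + 3a + 43 = 1681 = 41 × 41, composite.
So a = 39 is the smallest counterexample.

a = 39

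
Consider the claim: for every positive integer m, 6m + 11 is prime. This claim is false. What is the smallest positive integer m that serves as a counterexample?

m = 4

A counterexample is any positive integer m such that 6m + 11 is not prime; we check each in order.
For m = 1, 2, 3 the conclusion holds.
m = 4: 6m + 11 = 35 = 5 × 7, composite.
So m = 4 is the smallest counterexample.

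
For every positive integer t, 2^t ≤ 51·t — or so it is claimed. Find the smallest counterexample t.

t = 9

The first 8 eligible values, up to t = 8, all satisfy the conclusion.
t = 9: 2^t = 512 and 51·t = 459, so 512 > 459.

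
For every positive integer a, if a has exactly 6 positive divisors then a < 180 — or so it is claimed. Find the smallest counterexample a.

a = 188

We need the least positive integer a for which a has exactly 6 positive divisors but the claim fails.
For a = 12, 18, 20, 28, …, 171, 172, 175 the conclusion holds.
a = 188: τ(188) = 6; 188 ≥ 180.
Thus a = 188 disproves the claim, and no smaller a works.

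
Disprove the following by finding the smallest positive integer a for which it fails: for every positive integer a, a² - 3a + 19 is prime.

a = 18

A counterexample is any positive integer a such that a² - 3a + 19 is not prime; we check each in order.
For a = 1, 2, 3, 4, …, 15, 16, 17 the conclusion holds.
a = 18: a² - 3a + 19 = 289 = 17 × 17, composite.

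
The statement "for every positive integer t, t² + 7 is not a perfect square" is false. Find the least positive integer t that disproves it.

t = 3

A counterexample is any positive integer t such that t² + 7 is a perfect square; we check each in order.
For t = 1, 2 the conclusion holds.
t = 3: 3² + 7 = 16 = 4², a perfect square.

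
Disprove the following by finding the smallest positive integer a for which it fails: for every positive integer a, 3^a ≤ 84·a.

a = 6

Check each positive integer a in order until 3^a > 84·a.
a = 1: 3^a = 3 and 84·a = 84, so 3 ≤ 84.
a = 2: 3^a = 9 and 84·a = 168, so 9 ≤ 168.
a = 3: 3^a = 27 and 84·a = 252, so 27 ≤ 252.
a = 4: 3^a = 81 and 84·a = 336, so 81 ≤ 336.
a = 5: 3^a = 243 and 84·a = 420, so 243 ≤ 420.
a = 6: 3^a = 729 and 84·a = 504, so 729 > 504.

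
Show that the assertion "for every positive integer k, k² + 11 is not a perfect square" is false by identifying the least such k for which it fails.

A counterexample is any positive integer k such that k² + 11 is a perfect square; we check each in order.
For k = 1, 2, 3, 4 the conclusion holds.
k = 5: 5² + 11 = 36 = 6², a perfect square.

k = 5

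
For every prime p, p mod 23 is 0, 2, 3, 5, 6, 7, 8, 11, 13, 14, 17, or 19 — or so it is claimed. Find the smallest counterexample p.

Check each prime p in order until the claim fails.
For p = 2, 3, 5, 7, …, 29, 31, 37 the conclusion holds.
p = 41: 41 mod 23 = 18 — not in {0, 2, 3, 5, 6, 7, 8, 11, 13, 14, 17, 19}.
Thus p = 41 disproves the claim, and no smaller p works.

p = 41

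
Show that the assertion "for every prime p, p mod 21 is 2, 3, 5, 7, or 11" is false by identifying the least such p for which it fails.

p = 13

We need the least prime p for which the claim fails.
p = 2: 2 mod 21 = 2.
p = 3: 3 mod 21 = 3.
p = 5: 5 mod 21 = 5.
p = 7: 7 mod 21 = 7.
p = 11: 11 mod 21 = 11.
p = 13: 13 mod 21 = 13 — not in {2, 3, 5, 7, 11}.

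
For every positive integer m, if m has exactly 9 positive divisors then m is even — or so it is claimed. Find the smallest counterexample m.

Check each positive integer m in order until m has exactly 9 positive divisors but m is odd.
m = 36: divisors of 36: 9 divisors; 36 is even.
m = 100: divisors of 100: 9 divisors; 100 is even.
m = 196: divisors of 196: 9 divisors; 196 is even.
m = 225: divisors of 225: 9 divisors; 225 is odd.
Thus m = 225 disproves the claim, and no smaller m works.

m = 225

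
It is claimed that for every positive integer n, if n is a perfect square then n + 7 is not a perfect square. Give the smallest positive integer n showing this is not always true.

n = 9

For n = 1, 4 the conclusion holds.
n = 9: 9 = 3² and 9 + 7 = 16 = 4².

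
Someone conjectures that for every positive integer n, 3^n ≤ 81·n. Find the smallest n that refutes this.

n = 6

The first 5 eligible values, up to n = 5, all satisfy the conclusion.
n = 6: 3^n = 729 and 81·n = 486, so 729 > 486.
So n = 6 is the smallest counterexample.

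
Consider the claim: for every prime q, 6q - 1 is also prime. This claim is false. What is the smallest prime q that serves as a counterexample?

q = 11

The first 4 eligible values, up to q = 7, all satisfy the conclusion.
q = 11: 6q - 1 = 65 = 5 × 13, not prime.
Thus q = 11 disproves the claim, and no smaller q works.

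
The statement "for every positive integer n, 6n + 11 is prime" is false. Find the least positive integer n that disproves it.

We need the least positive integer n for which 6n + 11 is not prime.
For n = 1, 2, 3 the conclusion holds.
n = 4: 6n + 11 = 35 = 5 × 7, composite.

n = 4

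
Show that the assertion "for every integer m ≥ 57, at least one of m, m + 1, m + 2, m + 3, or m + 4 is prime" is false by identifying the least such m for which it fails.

m = 57: 59 is prime.
m = 58: 59 is prime.
m = 59: 59 is prime.
m = 60: 61 is prime.
m = 61: 61 is prime.
m = 62: 62 = 2 × 31; 63 = 3 × 21; 64 = 2 × 32; 65 = 5 × 13; 66 = 2 × 33 — all composite.

m = 62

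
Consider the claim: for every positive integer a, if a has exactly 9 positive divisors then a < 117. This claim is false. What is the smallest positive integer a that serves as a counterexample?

a = 196

a = 36: τ(36) = 9; 36 < 117.
a = 100: τ(100) = 9; 100 < 117.
a = 196: τ(196) = 9; 196 ≥ 117.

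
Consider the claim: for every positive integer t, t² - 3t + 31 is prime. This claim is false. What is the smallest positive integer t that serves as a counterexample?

t = 4

We need the least positive integer t for which t² - 3t + 31 is not prime.
t = 1: t² - 3t + 31 = 29, prime.
t = 2: t² - 3t + 31 = 29, prime.
t = 3: t² - 3t + 31 = 31, prime.
t = 4: t² - 3t + 31 = 35 = 5 × 7, composite.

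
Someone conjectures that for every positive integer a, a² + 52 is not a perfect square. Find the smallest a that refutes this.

a = 12

A counterexample is any positive integer a such that a² + 52 is a perfect square; we check each in order.
For a = 1, 2, 3, 4, …, 9, 10, 11 the conclusion holds.
a = 12: 12² + 52 = 196 = 14², a perfect square.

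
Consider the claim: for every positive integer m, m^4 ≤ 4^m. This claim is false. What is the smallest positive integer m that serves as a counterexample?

We need the least positive integer m for which m^4 > 4^m.
For m = 1, 2 the conclusion holds.
m = 3: m^4 = 81 and 4^m = 64, so 81 > 64.
Thus m = 3 disproves the claim, and no smaller m works.

m = 3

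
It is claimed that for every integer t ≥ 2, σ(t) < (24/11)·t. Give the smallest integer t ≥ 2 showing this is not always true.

Check each integer t ≥ 2 in order until the claim fails.
For t = 2, 3, 4, 5, 6, 7, 8, 9, 10, 11 the conclusion holds.
t = 12: σ(12) = 28; 28 ≥ 288/11.
Hence t = 12 is a counterexample.

t = 12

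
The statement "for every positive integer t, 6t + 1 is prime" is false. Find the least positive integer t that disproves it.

t = 4

A counterexample is any positive integer t such that 6t + 1 is not prime; we check each in order.
t = 1: 6t + 1 = 7, prime.
t = 2: 6t + 1 = 13, prime.
t = 3: 6t + 1 = 19, prime.
t = 4: 6t + 1 = 25 = 5 × 5, composite.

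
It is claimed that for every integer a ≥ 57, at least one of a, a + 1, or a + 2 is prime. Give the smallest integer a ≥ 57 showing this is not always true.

We need the least integer a ≥ 57 for which a, a + 1, a + 2 are all composite.
The first 5 eligible values, up to a = 61, all satisfy the conclusion.
a = 62: 62 = 2 × 31; 63 = 3 × 21; 64 = 2 × 32 — all composite.

a = 62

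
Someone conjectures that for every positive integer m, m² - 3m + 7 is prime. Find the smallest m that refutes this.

m = 6

m = 1: m² - 3m + 7 = 5, prime.
m = 2: m² - 3m + 7 = 5, prime.
m = 3: m² - 3m + 7 = 7, prime.
m = 4: m² - 3m + 7 = 11, prime.
m = 5: m² - 3m + 7 = 17, prime.
m = 6: m² - 3m + 7 = 25 = 5 × 5, composite.
Hence m = 6 is a counterexample.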